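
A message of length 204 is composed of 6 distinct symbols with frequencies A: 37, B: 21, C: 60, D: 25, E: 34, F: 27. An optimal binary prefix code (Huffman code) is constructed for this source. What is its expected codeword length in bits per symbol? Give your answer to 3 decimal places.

2.525 bits/symbol

Probabilities are the counts divided by 204.
Repeatedly combine the two least-probable nodes; the expected code length is the sum of the merged weights.
merge 7/68 + 25/204 → 23/102
merge 9/68 + 1/6 → 61/204
merge 37/204 + 23/102 → 83/204
merge 5/17 + 61/204 → 121/204
merge 83/204 + 121/204 → 1
L = 23/102 + 61/204 + 83/204 + 121/204 + 1 = 515/204 ≈ 2.525 bits/symbol.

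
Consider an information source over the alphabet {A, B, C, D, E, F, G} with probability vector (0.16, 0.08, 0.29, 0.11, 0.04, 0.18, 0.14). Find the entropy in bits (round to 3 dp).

H = −Σ pᵢ log₂ pᵢ.
−0.16·log₂(0.16) = 0.4230
−0.08·log₂(0.08) = 0.2915
−0.29·log₂(0.29) = 0.5179
−0.11·log₂(0.11) = 0.3503
−0.04·log₂(0.04) = 0.1858
−0.18·log₂(0.18) = 0.4453
−0.14·log₂(0.14) = 0.3971
Sum ≈ 2.6109 → 2.611 bits.

2.611 bits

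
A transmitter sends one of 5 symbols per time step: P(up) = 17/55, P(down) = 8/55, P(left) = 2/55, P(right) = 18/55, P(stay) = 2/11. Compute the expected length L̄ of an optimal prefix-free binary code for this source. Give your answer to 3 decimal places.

Repeatedly combine the two least-probable nodes; the expected code length is the sum of the merged weights.
merge 2/55 + 8/55 → 2/11
merge 2/11 + 2/11 → 4/11
merge 17/55 + 18/55 → 7/11
merge 4/11 + 7/11 → 1
L = 2/11 + 4/11 + 7/11 + 1 = 24/11 ≈ 2.182 bits/symbol.

2.182 bits/symbol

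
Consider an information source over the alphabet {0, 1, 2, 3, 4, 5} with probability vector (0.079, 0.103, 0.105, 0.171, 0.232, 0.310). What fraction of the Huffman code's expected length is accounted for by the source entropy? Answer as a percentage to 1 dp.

98.3%

Entropy H = −Σ p log₂ p ≈ 2.4170 bits.
Huffman merges: 79/1000+103/1000→91/500; 21/200+171/1000→69/250; 91/500+29/125→207/500; 69/250+31/100→293/500; 207/500+293/500→1. L = 1229/500 ≈ 2.4580.
Efficiency = H/L = 2.4170/2.4580 = 98.3%.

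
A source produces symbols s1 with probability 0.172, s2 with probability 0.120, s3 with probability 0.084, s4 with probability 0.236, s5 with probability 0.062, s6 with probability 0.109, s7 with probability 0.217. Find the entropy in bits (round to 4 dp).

H = −Σ pᵢ log₂ pᵢ.
−0.172·log₂(0.172) = 0.4368
−0.120·log₂(0.120) = 0.3671
−0.084·log₂(0.084) = 0.3002
−0.236·log₂(0.236) = 0.4916
−0.062·log₂(0.062) = 0.2487
−0.109·log₂(0.109) = 0.3485
−0.217·log₂(0.217) = 0.4783
Sum ≈ 2.6712 → 2.6712 bits.

2.6712 bits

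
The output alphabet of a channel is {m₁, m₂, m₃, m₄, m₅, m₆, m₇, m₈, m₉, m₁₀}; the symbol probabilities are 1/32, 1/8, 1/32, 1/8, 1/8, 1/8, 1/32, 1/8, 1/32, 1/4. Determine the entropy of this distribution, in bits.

3 bits

Each probability is a power of 1/2, so log₂(1/p) is an integer.
H = Σ p·log₂(1/p) = 1/32·5 + 1/8·3 + 1/32·5 + 1/8·3 + 1/8·3 + 1/8·3 + 1/32·5 + 1/8·3 + 1/32·5 + 1/4·2 = 3 bits.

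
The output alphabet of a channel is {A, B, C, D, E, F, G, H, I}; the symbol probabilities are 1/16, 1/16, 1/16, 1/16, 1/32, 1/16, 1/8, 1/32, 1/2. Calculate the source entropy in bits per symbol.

2.4375 bits

Each probability is a power of 1/2, so log₂(1/p) is an integer.
H = Σ p·log₂(1/p) = 1/16·4 + 1/16·4 + 1/16·4 + 1/16·4 + 1/32·5 + 1/16·4 + 1/8·3 + 1/32·5 + 1/2·1 = 2.4375 bits.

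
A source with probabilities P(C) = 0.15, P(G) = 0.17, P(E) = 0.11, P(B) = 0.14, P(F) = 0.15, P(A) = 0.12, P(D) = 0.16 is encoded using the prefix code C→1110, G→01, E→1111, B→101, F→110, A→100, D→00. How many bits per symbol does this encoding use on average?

2.93 bits/symbol

L̄ = Σ pᵢ·ℓᵢ = 0.15·4 + 0.17·2 + 0.11·4 + 0.14·3 + 0.15·3 + 0.12·3 + 0.16·2 = 2.93 bits/symbol.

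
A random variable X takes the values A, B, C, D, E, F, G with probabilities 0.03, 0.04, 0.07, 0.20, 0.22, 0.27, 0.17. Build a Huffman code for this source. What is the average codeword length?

2.52 bits/symbol

Repeatedly combine the two least-probable nodes; the expected code length is the sum of the merged weights.
merge 3/100 + 1/25 → 7/100
merge 7/100 + 7/100 → 7/50
merge 7/50 + 17/100 → 31/100
merge 1/5 + 11/50 → 21/50
merge 27/100 + 31/100 → 29/50
merge 21/50 + 29/50 → 1
L = 7/100 + 7/50 + 31/100 + 21/50 + 29/50 + 1 = 63/25 = 2.52 bits/symbol.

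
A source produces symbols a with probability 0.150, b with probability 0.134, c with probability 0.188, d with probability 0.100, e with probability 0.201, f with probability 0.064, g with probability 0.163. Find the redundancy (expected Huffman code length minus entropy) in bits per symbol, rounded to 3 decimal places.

0.045 bits

Entropy H = −Σ p log₂ p ≈ 2.7303 bits.
Huffman merges: 8/125+1/10→41/250; 67/500+3/20→71/250; 163/1000+41/250→327/1000; 47/250+201/1000→389/1000; 71/250+327/1000→611/1000; 389/1000+611/1000→1. L = 111/40 ≈ 2.7750.
L − H = 2.7750 − 2.7303 = 0.045 bits.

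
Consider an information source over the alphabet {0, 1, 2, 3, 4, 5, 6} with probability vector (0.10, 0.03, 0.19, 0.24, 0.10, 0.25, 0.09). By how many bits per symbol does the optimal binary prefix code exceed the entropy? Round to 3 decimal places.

0.052 bits

Entropy H = −Σ p log₂ p ≈ 2.5782 bits.
Huffman merges: 3/100+9/100→3/25; 1/10+1/10→1/5; 3/25+19/100→31/100; 1/5+6/25→11/25; 1/4+31/100→14/25; 11/25+14/25→1. L = 263/100 ≈ 2.6300.
L − H = 2.6300 − 2.5782 = 0.052 bits.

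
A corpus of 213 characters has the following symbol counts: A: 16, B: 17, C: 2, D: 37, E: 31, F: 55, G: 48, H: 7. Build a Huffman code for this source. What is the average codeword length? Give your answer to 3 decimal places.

2.676 bits/symbol

Probabilities are the counts divided by 213.
Repeatedly combine the two least-probable nodes; the expected code length is the sum of the merged weights.
merge 2/213 + 7/213 → 3/71
merge 3/71 + 16/213 → 25/213
merge 17/213 + 25/213 → 14/71
merge 31/213 + 37/213 → 68/213
merge 14/71 + 16/71 → 30/71
merge 55/213 + 68/213 → 41/71
merge 30/71 + 41/71 → 1
L = 3/71 + 25/213 + 14/71 + 68/213 + 30/71 + 41/71 + 1 = 190/71 ≈ 2.676 bits/symbol.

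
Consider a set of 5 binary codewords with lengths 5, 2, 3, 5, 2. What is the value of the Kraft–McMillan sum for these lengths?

0.6875

With common denominator 2^5 = 32: Σ 2^(−ℓᵢ) = 1/32 + 8/32 + 4/32 + 1/32 + 8/32 = 22/32 = 0.6875.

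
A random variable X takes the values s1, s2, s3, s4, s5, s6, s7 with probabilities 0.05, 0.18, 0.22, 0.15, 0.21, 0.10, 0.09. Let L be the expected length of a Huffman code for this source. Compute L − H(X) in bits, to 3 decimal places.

Entropy H = −Σ p log₂ p ≈ 2.6702 bits.
Huffman merges: 1/20+9/100→7/50; 1/10+7/50→6/25; 3/20+9/50→33/100; 21/100+11/50→43/100; 6/25+33/100→57/100; 43/100+57/100→1. L = 271/100 ≈ 2.7100.
L − H = 2.7100 − 2.6702 = 0.040 bits.

0.040 bits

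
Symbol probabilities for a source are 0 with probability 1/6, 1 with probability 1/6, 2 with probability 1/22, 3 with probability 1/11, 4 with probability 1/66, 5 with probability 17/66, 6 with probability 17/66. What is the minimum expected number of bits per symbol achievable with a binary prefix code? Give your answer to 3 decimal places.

Repeatedly combine the two least-probable nodes; the expected code length is the sum of the merged weights.
merge 1/66 + 1/22 → 2/33
merge 2/33 + 1/11 → 5/33
merge 5/33 + 1/6 → 7/22
merge 1/6 + 17/66 → 14/33
merge 17/66 + 7/22 → 19/33
merge 14/33 + 19/33 → 1
L = 2/33 + 5/33 + 7/22 + 14/33 + 19/33 + 1 = 167/66 ≈ 2.530 bits/symbol.

2.530 bits/symbol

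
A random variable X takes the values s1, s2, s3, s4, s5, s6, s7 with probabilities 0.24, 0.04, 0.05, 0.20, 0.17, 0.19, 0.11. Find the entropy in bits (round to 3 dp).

H = −Σ pᵢ log₂ pᵢ.
−0.24·log₂(0.24) = 0.4941
−0.04·log₂(0.04) = 0.1858
−0.05·log₂(0.05) = 0.2161
−0.20·log₂(0.20) = 0.4644
−0.17·log₂(0.17) = 0.4346
−0.19·log₂(0.19) = 0.4552
−0.11·log₂(0.11) = 0.3503
Sum ≈ 2.6005 → 2.600 bits.

2.600 bits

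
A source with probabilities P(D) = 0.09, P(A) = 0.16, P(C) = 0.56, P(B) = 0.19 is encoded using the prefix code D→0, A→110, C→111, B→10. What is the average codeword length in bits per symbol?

L̄ = Σ pᵢ·ℓᵢ = 0.09·1 + 0.16·3 + 0.56·3 + 0.19·2 = 2.63 bits/symbol.

2.63 bits/symbol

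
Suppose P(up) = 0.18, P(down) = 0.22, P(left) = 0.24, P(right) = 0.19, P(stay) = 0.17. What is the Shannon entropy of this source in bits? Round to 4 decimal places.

2.3098 bits

H = −Σ pᵢ log₂ pᵢ.
−0.18·log₂(0.18) = 0.4453
−0.22·log₂(0.22) = 0.4806
−0.24·log₂(0.24) = 0.4941
−0.19·log₂(0.19) = 0.4552
−0.17·log₂(0.17) = 0.4346
Sum ≈ 2.3098 → 2.3098 bits.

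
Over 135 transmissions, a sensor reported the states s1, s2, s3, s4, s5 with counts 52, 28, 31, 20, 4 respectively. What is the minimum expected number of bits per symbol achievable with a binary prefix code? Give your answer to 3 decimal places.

2.178 bits/symbol

Probabilities are the counts divided by 135.
Repeatedly combine the two least-probable nodes; the expected code length is the sum of the merged weights.
merge 4/135 + 4/27 → 8/45
merge 8/45 + 28/135 → 52/135
merge 31/135 + 52/135 → 83/135
merge 52/135 + 83/135 → 1
L = 8/45 + 52/135 + 83/135 + 1 = 98/45 ≈ 2.178 bits/symbol.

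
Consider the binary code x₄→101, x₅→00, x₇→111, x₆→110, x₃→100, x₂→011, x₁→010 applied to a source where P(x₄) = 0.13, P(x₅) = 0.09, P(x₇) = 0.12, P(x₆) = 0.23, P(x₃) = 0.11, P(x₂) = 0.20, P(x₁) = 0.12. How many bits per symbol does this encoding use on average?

2.91 bits/symbol

L̄ = Σ pᵢ·ℓᵢ = 0.13·3 + 0.09·2 + 0.12·3 + 0.23·3 + 0.11·3 + 0.20·3 + 0.12·3 = 2.91 bits/symbol.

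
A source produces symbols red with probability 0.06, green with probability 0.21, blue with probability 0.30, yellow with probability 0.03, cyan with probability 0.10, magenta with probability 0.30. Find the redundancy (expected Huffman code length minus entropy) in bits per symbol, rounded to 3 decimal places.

Entropy H = −Σ p log₂ p ≈ 2.2425 bits.
Huffman merges: 3/100+3/50→9/100; 9/100+1/10→19/100; 19/100+21/100→2/5; 3/10+3/10→3/5; 2/5+3/5→1. L = 57/25 ≈ 2.2800.
L − H = 2.2800 − 2.2425 = 0.038 bits.

0.038 bits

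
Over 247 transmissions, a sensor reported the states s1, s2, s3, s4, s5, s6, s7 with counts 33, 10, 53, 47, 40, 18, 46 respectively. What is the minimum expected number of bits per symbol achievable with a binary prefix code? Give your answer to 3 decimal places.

Probabilities are the counts divided by 247.
Repeatedly combine the two least-probable nodes; the expected code length is the sum of the merged weights.
merge 10/247 + 18/247 → 28/247
merge 28/247 + 33/247 → 61/247
merge 40/247 + 46/247 → 86/247
merge 47/247 + 53/247 → 100/247
merge 61/247 + 86/247 → 147/247
merge 100/247 + 147/247 → 1
L = 28/247 + 61/247 + 86/247 + 100/247 + 147/247 + 1 = 669/247 ≈ 2.709 bits/symbol.

2.709 bits/symbol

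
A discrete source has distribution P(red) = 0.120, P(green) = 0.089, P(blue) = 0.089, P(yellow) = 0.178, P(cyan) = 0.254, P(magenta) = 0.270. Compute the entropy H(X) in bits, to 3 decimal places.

H = −Σ pᵢ log₂ pᵢ.
−0.120·log₂(0.120) = 0.3671
−0.089·log₂(0.089) = 0.3106
−0.089·log₂(0.089) = 0.3106
−0.178·log₂(0.178) = 0.4432
−0.254·log₂(0.254) = 0.5022
−0.270·log₂(0.270) = 0.5100
Sum ≈ 2.4437 → 2.444 bits.

2.444 bits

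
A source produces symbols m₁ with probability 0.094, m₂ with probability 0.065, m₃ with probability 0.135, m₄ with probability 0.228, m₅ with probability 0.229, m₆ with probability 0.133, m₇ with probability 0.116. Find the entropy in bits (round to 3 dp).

H = −Σ pᵢ log₂ pᵢ.
−0.094·log₂(0.094) = 0.3207
−0.065·log₂(0.065) = 0.2563
−0.135·log₂(0.135) = 0.3900
−0.228·log₂(0.228) = 0.4863
−0.229·log₂(0.229) = 0.4870
−0.133·log₂(0.133) = 0.3871
−0.116·log₂(0.116) = 0.3605
Sum ≈ 2.6879 → 2.688 bits.

2.688 bits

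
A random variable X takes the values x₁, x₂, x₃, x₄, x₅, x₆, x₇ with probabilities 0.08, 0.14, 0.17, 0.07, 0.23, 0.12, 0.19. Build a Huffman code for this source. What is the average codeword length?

Repeatedly combine the two least-probable nodes; the expected code length is the sum of the merged weights.
merge 7/100 + 2/25 → 3/20
merge 3/25 + 7/50 → 13/50
merge 3/20 + 17/100 → 8/25
merge 19/100 + 23/100 → 21/50
merge 13/50 + 8/25 → 29/50
merge 21/50 + 29/50 → 1
L = 3/20 + 13/50 + 8/25 + 21/50 + 29/50 + 1 = 273/100 = 2.73 bits/symbol.

2.73 bits/symbol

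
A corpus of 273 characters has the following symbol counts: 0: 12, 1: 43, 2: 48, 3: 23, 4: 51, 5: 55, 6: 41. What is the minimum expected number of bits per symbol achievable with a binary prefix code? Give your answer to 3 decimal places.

Probabilities are the counts divided by 273.
Repeatedly combine the two least-probable nodes; the expected code length is the sum of the merged weights.
merge 4/91 + 23/273 → 5/39
merge 5/39 + 41/273 → 76/273
merge 43/273 + 16/91 → 1/3
merge 17/91 + 55/273 → 106/273
merge 76/273 + 1/3 → 167/273
merge 106/273 + 167/273 → 1
L = 5/39 + 76/273 + 1/3 + 106/273 + 167/273 + 1 = 748/273 ≈ 2.740 bits/symbol.

2.740 bits/symbol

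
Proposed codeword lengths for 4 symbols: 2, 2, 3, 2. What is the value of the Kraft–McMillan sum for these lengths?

With common denominator 2^3 = 8: Σ 2^(−ℓᵢ) = 2/8 + 2/8 + 1/8 + 2/8 = 7/8 = 0.875.

0.875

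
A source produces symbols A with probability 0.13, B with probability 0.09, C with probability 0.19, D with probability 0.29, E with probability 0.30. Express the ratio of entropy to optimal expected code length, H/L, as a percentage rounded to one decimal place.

Entropy H = −Σ p log₂ p ≈ 2.1895 bits.
Huffman merges: 9/100+13/100→11/50; 19/100+11/50→41/100; 29/100+3/10→59/100; 41/100+59/100→1. L = 111/50 ≈ 2.2200.
Efficiency = H/L = 2.1895/2.2200 = 98.6%.

98.6%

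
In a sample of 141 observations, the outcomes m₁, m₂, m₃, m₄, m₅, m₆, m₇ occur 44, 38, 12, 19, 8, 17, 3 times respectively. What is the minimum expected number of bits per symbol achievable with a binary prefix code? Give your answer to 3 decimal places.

2.496 bits/symbol

Probabilities are the counts divided by 141.
Repeatedly combine the two least-probable nodes; the expected code length is the sum of the merged weights.
merge 1/47 + 8/141 → 11/141
merge 11/141 + 4/47 → 23/141
merge 17/141 + 19/141 → 12/47
merge 23/141 + 12/47 → 59/141
merge 38/141 + 44/141 → 82/141
merge 59/141 + 82/141 → 1
L = 11/141 + 23/141 + 12/47 + 59/141 + 82/141 + 1 = 352/141 ≈ 2.496 bits/symbol.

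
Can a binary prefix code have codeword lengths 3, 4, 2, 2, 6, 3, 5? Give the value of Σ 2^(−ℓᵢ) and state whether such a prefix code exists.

0.859375; yes

With common denominator 2^6 = 64: Σ 2^(−ℓᵢ) = 8/64 + 4/64 + 16/64 + 16/64 + 1/64 + 8/64 + 2/64 = 55/64 = 0.859375.
Kraft's inequality requires Σ ≤ 1; here Σ = 0.859375 ≤ 1, so such a prefix code exists.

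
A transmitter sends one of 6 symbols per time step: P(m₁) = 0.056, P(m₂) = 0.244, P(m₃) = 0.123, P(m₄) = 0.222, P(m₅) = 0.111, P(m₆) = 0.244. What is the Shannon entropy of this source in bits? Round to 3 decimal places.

H = −Σ pᵢ log₂ pᵢ.
−0.056·log₂(0.056) = 0.2329
−0.244·log₂(0.244) = 0.4966
−0.123·log₂(0.123) = 0.3719
−0.222·log₂(0.222) = 0.4820
−0.111·log₂(0.111) = 0.3520
−0.244·log₂(0.244) = 0.4966
Sum ≈ 2.4319 → 2.432 bits.

2.432 bits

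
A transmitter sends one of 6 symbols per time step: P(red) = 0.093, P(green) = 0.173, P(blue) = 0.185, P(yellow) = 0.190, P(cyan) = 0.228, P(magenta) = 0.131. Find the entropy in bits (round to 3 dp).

2.533 bits

H = −Σ pᵢ log₂ pᵢ.
−0.093·log₂(0.093) = 0.3187
−0.173·log₂(0.173) = 0.4379
−0.185·log₂(0.185) = 0.4504
−0.190·log₂(0.190) = 0.4552
−0.228·log₂(0.228) = 0.4863
−0.131·log₂(0.131) = 0.3841
Sum ≈ 2.5326 → 2.533 bits.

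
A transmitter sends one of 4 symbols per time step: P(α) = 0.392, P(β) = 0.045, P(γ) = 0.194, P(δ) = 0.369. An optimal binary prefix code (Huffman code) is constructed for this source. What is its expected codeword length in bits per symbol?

1.847 bits/symbol

Repeatedly combine the two least-probable nodes; the expected code length is the sum of the merged weights.
merge 9/200 + 97/500 → 239/1000
merge 239/1000 + 369/1000 → 76/125
merge 49/125 + 76/125 → 1
L = 239/1000 + 76/125 + 1 = 1847/1000 = 1.847 bits/symbol.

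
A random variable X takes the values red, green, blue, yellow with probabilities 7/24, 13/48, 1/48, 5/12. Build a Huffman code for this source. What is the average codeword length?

Repeatedly combine the two least-probable nodes; the expected code length is the sum of the merged weights.
merge 1/48 + 13/48 → 7/24
merge 7/24 + 7/24 → 7/12
merge 5/12 + 7/12 → 1
L = 7/24 + 7/12 + 1 = 15/8 = 1.875 bits/symbol.

1.875 bits/symbol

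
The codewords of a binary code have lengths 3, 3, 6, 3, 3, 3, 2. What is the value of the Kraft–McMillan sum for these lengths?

0.890625

With common denominator 2^6 = 64: Σ 2^(−ℓᵢ) = 8/64 + 8/64 + 1/64 + 8/64 + 8/64 + 8/64 + 16/64 = 57/64 = 0.890625.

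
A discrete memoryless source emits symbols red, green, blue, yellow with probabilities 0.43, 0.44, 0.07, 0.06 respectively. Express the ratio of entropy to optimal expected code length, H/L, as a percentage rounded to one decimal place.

92.1%

Entropy H = −Σ p log₂ p ≈ 1.5568 bits.
Huffman merges: 3/50+7/100→13/100; 13/100+43/100→14/25; 11/25+14/25→1. L = 169/100 ≈ 1.6900.
Efficiency = H/L = 1.5568/1.6900 = 92.1%.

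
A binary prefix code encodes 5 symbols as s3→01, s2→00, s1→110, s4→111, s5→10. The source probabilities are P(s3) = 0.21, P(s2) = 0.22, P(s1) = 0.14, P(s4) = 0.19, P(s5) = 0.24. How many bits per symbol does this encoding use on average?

L̄ = Σ pᵢ·ℓᵢ = 0.21·2 + 0.22·2 + 0.14·3 + 0.19·3 + 0.24·2 = 2.33 bits/symbol.

2.33 bits/symbol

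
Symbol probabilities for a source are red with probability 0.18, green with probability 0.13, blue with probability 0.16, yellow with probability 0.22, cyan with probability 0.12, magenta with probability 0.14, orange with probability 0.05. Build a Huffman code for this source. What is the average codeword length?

Repeatedly combine the two least-probable nodes; the expected code length is the sum of the merged weights.
merge 1/20 + 3/25 → 17/100
merge 13/100 + 7/50 → 27/100
merge 4/25 + 17/100 → 33/100
merge 9/50 + 11/50 → 2/5
merge 27/100 + 33/100 → 3/5
merge 2/5 + 3/5 → 1
L = 17/100 + 27/100 + 33/100 + 2/5 + 3/5 + 1 = 277/100 = 2.77 bits/symbol.

2.77 bits/symbol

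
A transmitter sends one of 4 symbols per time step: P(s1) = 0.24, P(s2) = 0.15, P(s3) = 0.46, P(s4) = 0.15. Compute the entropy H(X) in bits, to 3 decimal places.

H = −Σ pᵢ log₂ pᵢ.
−0.24·log₂(0.24) = 0.4941
−0.15·log₂(0.15) = 0.4105
−0.46·log₂(0.46) = 0.5153
−0.15·log₂(0.15) = 0.4105
Sum ≈ 1.8306 → 1.831 bits.

1.831 bits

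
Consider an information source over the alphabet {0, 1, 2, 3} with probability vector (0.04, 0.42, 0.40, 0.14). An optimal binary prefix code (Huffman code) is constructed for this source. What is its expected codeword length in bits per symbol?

Repeatedly combine the two least-probable nodes; the expected code length is the sum of the merged weights.
merge 1/25 + 7/50 → 9/50
merge 9/50 + 2/5 → 29/50
merge 21/50 + 29/50 → 1
L = 9/50 + 29/50 + 1 = 44/25 = 1.76 bits/symbol.

1.76 bits/symbol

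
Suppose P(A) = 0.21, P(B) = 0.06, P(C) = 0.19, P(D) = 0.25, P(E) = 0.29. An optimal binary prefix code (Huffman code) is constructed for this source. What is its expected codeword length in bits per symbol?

2.25 bits/symbol

Repeatedly combine the two least-probable nodes; the expected code length is the sum of the merged weights.
merge 3/50 + 19/100 → 1/4
merge 21/100 + 1/4 → 23/50
merge 1/4 + 29/100 → 27/50
merge 23/50 + 27/50 → 1
L = 1/4 + 23/50 + 27/50 + 1 = 9/4 = 2.25 bits/symbol.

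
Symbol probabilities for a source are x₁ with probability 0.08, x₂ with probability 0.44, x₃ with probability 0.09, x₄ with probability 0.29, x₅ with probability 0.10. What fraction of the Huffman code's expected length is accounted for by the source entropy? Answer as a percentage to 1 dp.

98.8%

Entropy H = −Σ p log₂ p ≈ 1.9754 bits.
Huffman merges: 2/25+9/100→17/100; 1/10+17/100→27/100; 27/100+29/100→14/25; 11/25+14/25→1. L = 2 ≈ 2.0000.
Efficiency = H/L = 1.9754/2.0000 = 98.8%.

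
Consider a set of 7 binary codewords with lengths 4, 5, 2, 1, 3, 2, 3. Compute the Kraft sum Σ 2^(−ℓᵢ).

With common denominator 2^5 = 32: Σ 2^(−ℓᵢ) = 2/32 + 1/32 + 8/32 + 16/32 + 4/32 + 8/32 + 4/32 = 43/32 = 1.34375.

1.34375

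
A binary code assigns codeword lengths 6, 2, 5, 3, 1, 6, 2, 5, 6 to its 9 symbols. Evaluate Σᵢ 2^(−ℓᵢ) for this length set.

1.234375

With common denominator 2^6 = 64: Σ 2^(−ℓᵢ) = 1/64 + 16/64 + 2/64 + 8/64 + 32/64 + 1/64 + 16/64 + 2/64 + 1/64 = 79/64 = 1.234375.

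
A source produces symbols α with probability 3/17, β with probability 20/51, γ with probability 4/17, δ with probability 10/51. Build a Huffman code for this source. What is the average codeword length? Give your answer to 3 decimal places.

1.980 bits/symbol

Repeatedly combine the two least-probable nodes; the expected code length is the sum of the merged weights.
merge 3/17 + 10/51 → 19/51
merge 4/17 + 19/51 → 31/51
merge 20/51 + 31/51 → 1
L = 19/51 + 31/51 + 1 = 101/51 ≈ 1.980 bits/symbol.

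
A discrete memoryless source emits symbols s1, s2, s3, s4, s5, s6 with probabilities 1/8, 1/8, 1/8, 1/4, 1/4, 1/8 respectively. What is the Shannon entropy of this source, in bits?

2.5 bits

Each probability is a power of 1/2, so log₂(1/p) is an integer.
H = Σ p·log₂(1/p) = 1/8·3 + 1/8·3 + 1/8·3 + 1/4·2 + 1/4·2 + 1/8·3 = 2.5 bits.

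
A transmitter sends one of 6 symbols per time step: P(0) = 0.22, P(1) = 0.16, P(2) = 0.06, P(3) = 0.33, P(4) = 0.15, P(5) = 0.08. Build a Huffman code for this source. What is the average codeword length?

Repeatedly combine the two least-probable nodes; the expected code length is the sum of the merged weights.
merge 3/50 + 2/25 → 7/50
merge 7/50 + 3/20 → 29/100
merge 4/25 + 11/50 → 19/50
merge 29/100 + 33/100 → 31/50
merge 19/50 + 31/50 → 1
L = 7/50 + 29/100 + 19/50 + 31/50 + 1 = 243/100 = 2.43 bits/symbol.

2.43 bits/symbol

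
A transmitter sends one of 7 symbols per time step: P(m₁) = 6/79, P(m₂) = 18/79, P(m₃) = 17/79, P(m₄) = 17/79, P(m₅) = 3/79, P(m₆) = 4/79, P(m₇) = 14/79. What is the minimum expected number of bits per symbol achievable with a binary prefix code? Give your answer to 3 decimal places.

Repeatedly combine the two least-probable nodes; the expected code length is the sum of the merged weights.
merge 3/79 + 4/79 → 7/79
merge 6/79 + 7/79 → 13/79
merge 13/79 + 14/79 → 27/79
merge 17/79 + 17/79 → 34/79
merge 18/79 + 27/79 → 45/79
merge 34/79 + 45/79 → 1
L = 7/79 + 13/79 + 27/79 + 34/79 + 45/79 + 1 = 205/79 ≈ 2.595 bits/symbol.

2.595 bits/symbol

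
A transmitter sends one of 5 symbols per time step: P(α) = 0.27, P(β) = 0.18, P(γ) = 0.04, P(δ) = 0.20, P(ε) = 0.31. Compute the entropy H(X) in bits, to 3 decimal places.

H = −Σ pᵢ log₂ pᵢ.
−0.27·log₂(0.27) = 0.5100
−0.18·log₂(0.18) = 0.4453
−0.04·log₂(0.04) = 0.1858
−0.20·log₂(0.20) = 0.4644
−0.31·log₂(0.31) = 0.5238
Sum ≈ 2.1293 → 2.129 bits.

2.129 bits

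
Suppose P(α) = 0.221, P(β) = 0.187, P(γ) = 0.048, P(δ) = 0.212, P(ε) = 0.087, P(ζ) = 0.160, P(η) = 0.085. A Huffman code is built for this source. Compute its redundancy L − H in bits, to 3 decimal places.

Entropy H = −Σ p log₂ p ≈ 2.6501 bits.
Huffman merges: 6/125+17/200→133/1000; 87/1000+133/1000→11/50; 4/25+187/1000→347/1000; 53/250+11/50→54/125; 221/1000+347/1000→71/125; 54/125+71/125→1. L = 27/10 ≈ 2.7000.
L − H = 2.7000 − 2.6501 = 0.050 bits.

0.050 bits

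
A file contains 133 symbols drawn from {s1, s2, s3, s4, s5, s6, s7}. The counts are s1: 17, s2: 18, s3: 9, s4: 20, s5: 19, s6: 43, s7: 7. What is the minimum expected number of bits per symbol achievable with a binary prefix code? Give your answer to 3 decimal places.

2.647 bits/symbol

Probabilities are the counts divided by 133.
Repeatedly combine the two least-probable nodes; the expected code length is the sum of the merged weights.
merge 1/19 + 9/133 → 16/133
merge 16/133 + 17/133 → 33/133
merge 18/133 + 1/7 → 37/133
merge 20/133 + 33/133 → 53/133
merge 37/133 + 43/133 → 80/133
merge 53/133 + 80/133 → 1
L = 16/133 + 33/133 + 37/133 + 53/133 + 80/133 + 1 = 352/133 ≈ 2.647 bits/symbol.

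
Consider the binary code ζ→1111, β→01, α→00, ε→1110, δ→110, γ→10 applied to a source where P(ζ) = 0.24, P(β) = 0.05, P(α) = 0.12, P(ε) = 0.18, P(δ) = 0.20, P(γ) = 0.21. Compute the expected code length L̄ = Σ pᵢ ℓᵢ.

L̄ = Σ pᵢ·ℓᵢ = 0.24·4 + 0.05·2 + 0.12·2 + 0.18·4 + 0.20·3 + 0.21·2 = 3.04 bits/symbol.

3.04 bits/symbol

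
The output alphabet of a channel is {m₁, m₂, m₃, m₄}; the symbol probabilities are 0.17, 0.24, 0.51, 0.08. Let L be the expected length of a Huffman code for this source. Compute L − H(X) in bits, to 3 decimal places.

0.024 bits

Entropy H = −Σ p log₂ p ≈ 1.7157 bits.
Huffman merges: 2/25+17/100→1/4; 6/25+1/4→49/100; 49/100+51/100→1. L = 87/50 ≈ 1.7400.
L − H = 1.7400 − 1.7157 = 0.024 bits.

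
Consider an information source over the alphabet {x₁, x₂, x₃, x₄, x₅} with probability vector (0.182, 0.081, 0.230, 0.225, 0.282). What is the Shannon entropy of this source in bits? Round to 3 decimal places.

H = −Σ pᵢ log₂ pᵢ.
−0.182·log₂(0.182) = 0.4474
−0.081·log₂(0.081) = 0.2937
−0.230·log₂(0.230) = 0.4877
−0.225·log₂(0.225) = 0.4842
−0.282·log₂(0.282) = 0.5150
Sum ≈ 2.2279 → 2.228 bits.

2.228 bits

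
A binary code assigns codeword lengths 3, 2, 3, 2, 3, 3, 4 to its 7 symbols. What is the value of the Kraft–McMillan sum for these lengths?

With common denominator 2^4 = 16: Σ 2^(−ℓᵢ) = 2/16 + 4/16 + 2/16 + 4/16 + 2/16 + 2/16 + 1/16 = 17/16 = 1.0625.

1.0625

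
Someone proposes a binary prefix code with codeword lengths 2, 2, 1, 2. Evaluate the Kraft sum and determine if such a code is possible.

With common denominator 2^2 = 4: Σ 2^(−ℓᵢ) = 1/4 + 1/4 + 2/4 + 1/4 = 5/4 = 1.25.
Kraft's inequality requires Σ ≤ 1; here Σ = 1.25 > 1, so no such prefix code exists.

1.25; no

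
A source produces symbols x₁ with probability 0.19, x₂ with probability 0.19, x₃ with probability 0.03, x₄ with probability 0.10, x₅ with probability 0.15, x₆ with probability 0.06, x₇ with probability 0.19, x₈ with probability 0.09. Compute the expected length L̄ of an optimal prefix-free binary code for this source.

2.89 bits/symbol

Repeatedly combine the two least-probable nodes; the expected code length is the sum of the merged weights.
merge 3/100 + 3/50 → 9/100
merge 9/100 + 9/100 → 9/50
merge 1/10 + 3/20 → 1/4
merge 9/50 + 19/100 → 37/100
merge 19/100 + 19/100 → 19/50
merge 1/4 + 37/100 → 31/50
merge 19/50 + 31/50 → 1
L = 9/100 + 9/50 + 1/4 + 37/100 + 19/50 + 31/50 + 1 = 289/100 = 2.89 bits/symbol.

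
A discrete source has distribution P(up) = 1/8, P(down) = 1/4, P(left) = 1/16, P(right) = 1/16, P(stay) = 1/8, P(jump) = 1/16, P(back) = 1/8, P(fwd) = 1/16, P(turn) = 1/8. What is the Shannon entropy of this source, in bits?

3 bits

Each probability is a power of 1/2, so log₂(1/p) is an integer.
H = Σ p·log₂(1/p) = 1/8·3 + 1/4·2 + 1/16·4 + 1/16·4 + 1/8·3 + 1/16·4 + 1/8·3 + 1/16·4 + 1/8·3 = 3 bits.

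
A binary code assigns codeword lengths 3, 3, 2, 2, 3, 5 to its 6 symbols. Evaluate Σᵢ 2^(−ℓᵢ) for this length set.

With common denominator 2^5 = 32: Σ 2^(−ℓᵢ) = 4/32 + 4/32 + 8/32 + 8/32 + 4/32 + 1/32 = 29/32 = 0.90625.

0.90625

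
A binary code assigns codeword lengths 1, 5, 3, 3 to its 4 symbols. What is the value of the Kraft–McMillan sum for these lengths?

With common denominator 2^5 = 32: Σ 2^(−ℓᵢ) = 16/32 + 1/32 + 4/32 + 4/32 = 25/32 = 0.78125.

0.78125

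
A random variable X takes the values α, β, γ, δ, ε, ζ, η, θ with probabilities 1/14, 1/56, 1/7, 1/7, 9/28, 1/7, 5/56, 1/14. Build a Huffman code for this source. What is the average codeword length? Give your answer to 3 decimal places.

Repeatedly combine the two least-probable nodes; the expected code length is the sum of the merged weights.
merge 1/56 + 1/14 → 5/56
merge 1/14 + 5/56 → 9/56
merge 5/56 + 1/7 → 13/56
merge 1/7 + 1/7 → 2/7
merge 9/56 + 13/56 → 11/28
merge 2/7 + 9/28 → 17/28
merge 11/28 + 17/28 → 1
L = 5/56 + 9/56 + 13/56 + 2/7 + 11/28 + 17/28 + 1 = 155/56 ≈ 2.768 bits/symbol.

2.768 bits/symbol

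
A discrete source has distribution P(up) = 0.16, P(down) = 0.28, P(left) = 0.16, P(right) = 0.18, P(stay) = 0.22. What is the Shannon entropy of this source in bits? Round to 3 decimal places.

H = −Σ pᵢ log₂ pᵢ.
−0.16·log₂(0.16) = 0.4230
−0.28·log₂(0.28) = 0.5142
−0.16·log₂(0.16) = 0.4230
−0.18·log₂(0.18) = 0.4453
−0.22·log₂(0.22) = 0.4806
Sum ≈ 2.2861 → 2.286 bits.

2.286 bits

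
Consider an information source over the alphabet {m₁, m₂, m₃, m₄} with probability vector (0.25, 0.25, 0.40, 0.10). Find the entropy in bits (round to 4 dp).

H = −Σ pᵢ log₂ pᵢ.
−0.25·log₂(0.25) = 0.5000
−0.25·log₂(0.25) = 0.5000
−0.40·log₂(0.40) = 0.5288
−0.10·log₂(0.10) = 0.3322
Sum ≈ 1.8610 → 1.8610 bits.

1.8610 bits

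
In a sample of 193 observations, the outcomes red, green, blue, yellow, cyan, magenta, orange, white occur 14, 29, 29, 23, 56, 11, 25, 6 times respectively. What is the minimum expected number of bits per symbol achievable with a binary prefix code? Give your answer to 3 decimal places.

2.798 bits/symbol

Probabilities are the counts divided by 193.
Repeatedly combine the two least-probable nodes; the expected code length is the sum of the merged weights.
merge 6/193 + 11/193 → 17/193
merge 14/193 + 17/193 → 31/193
merge 23/193 + 25/193 → 48/193
merge 29/193 + 29/193 → 58/193
merge 31/193 + 48/193 → 79/193
merge 56/193 + 58/193 → 114/193
merge 79/193 + 114/193 → 1
L = 17/193 + 31/193 + 48/193 + 58/193 + 79/193 + 114/193 + 1 = 540/193 ≈ 2.798 bits/symbol.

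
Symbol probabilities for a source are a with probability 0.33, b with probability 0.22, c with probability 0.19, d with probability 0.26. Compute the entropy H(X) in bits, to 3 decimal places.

1.969 bits

H = −Σ pᵢ log₂ pᵢ.
−0.33·log₂(0.33) = 0.5278
−0.22·log₂(0.22) = 0.4806
−0.19·log₂(0.19) = 0.4552
−0.26·log₂(0.26) = 0.5053
Sum ≈ 1.9689 → 1.969 bits.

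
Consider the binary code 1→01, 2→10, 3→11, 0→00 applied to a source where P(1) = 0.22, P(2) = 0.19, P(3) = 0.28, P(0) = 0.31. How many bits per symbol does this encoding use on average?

2 bits/symbol

L̄ = Σ pᵢ·ℓᵢ = 0.22·2 + 0.19·2 + 0.28·2 + 0.31·2 = 2 bits/symbol.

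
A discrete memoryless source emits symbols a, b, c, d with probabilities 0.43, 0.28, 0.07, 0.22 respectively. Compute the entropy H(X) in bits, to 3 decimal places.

1.787 bits

H = −Σ pᵢ log₂ pᵢ.
−0.43·log₂(0.43) = 0.5236
−0.28·log₂(0.28) = 0.5142
−0.07·log₂(0.07) = 0.2686
−0.22·log₂(0.22) = 0.4806
Sum ≈ 1.7869 → 1.787 bits.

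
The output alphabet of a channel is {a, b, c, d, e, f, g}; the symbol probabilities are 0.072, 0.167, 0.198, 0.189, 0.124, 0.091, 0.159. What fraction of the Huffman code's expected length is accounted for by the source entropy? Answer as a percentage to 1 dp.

Entropy H = −Σ p log₂ p ≈ 2.7313 bits.
Huffman merges: 9/125+91/1000→163/1000; 31/250+159/1000→283/1000; 163/1000+167/1000→33/100; 189/1000+99/500→387/1000; 283/1000+33/100→613/1000; 387/1000+613/1000→1. L = 347/125 ≈ 2.7760.
Efficiency = H/L = 2.7313/2.7760 = 98.4%.

98.4%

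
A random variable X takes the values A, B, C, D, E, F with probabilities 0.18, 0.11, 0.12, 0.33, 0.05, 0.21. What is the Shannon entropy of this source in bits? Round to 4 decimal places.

H = −Σ pᵢ log₂ pᵢ.
−0.18·log₂(0.18) = 0.4453
−0.11·log₂(0.11) = 0.3503
−0.12·log₂(0.12) = 0.3671
−0.33·log₂(0.33) = 0.5278
−0.05·log₂(0.05) = 0.2161
−0.21·log₂(0.21) = 0.4728
Sum ≈ 2.3794 → 2.3794 bits.

2.3794 bits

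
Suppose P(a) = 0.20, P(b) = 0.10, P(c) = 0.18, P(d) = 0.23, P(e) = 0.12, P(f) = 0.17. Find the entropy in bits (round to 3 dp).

H = −Σ pᵢ log₂ pᵢ.
−0.20·log₂(0.20) = 0.4644
−0.10·log₂(0.10) = 0.3322
−0.18·log₂(0.18) = 0.4453
−0.23·log₂(0.23) = 0.4877
−0.12·log₂(0.12) = 0.3671
−0.17·log₂(0.17) = 0.4346
Sum ≈ 2.5312 → 2.531 bits.

2.531 bits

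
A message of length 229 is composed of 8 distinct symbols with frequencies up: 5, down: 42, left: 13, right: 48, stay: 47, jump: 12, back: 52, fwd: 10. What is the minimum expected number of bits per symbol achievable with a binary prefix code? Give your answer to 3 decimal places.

2.707 bits/symbol

Probabilities are the counts divided by 229.
Repeatedly combine the two least-probable nodes; the expected code length is the sum of the merged weights.
merge 5/229 + 10/229 → 15/229
merge 12/229 + 13/229 → 25/229
merge 15/229 + 25/229 → 40/229
merge 40/229 + 42/229 → 82/229
merge 47/229 + 48/229 → 95/229
merge 52/229 + 82/229 → 134/229
merge 95/229 + 134/229 → 1
L = 15/229 + 25/229 + 40/229 + 82/229 + 95/229 + 134/229 + 1 = 620/229 ≈ 2.707 bits/symbol.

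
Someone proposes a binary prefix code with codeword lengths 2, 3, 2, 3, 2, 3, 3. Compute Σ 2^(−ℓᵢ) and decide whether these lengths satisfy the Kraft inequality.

With common denominator 2^3 = 8: Σ 2^(−ℓᵢ) = 2/8 + 1/8 + 2/8 + 1/8 + 2/8 + 1/8 + 1/8 = 10/8 = 1.25.
Kraft's inequality requires Σ ≤ 1; here Σ = 1.25 > 1, so no such prefix code exists.

1.25; no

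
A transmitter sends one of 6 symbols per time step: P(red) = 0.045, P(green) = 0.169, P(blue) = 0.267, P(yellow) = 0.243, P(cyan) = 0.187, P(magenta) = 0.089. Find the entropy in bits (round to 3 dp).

H = −Σ pᵢ log₂ pᵢ.
−0.045·log₂(0.045) = 0.2013
−0.169·log₂(0.169) = 0.4335
−0.267·log₂(0.267) = 0.5087
−0.243·log₂(0.243) = 0.4960
−0.187·log₂(0.187) = 0.4523
−0.089·log₂(0.089) = 0.3106
Sum ≈ 2.4024 → 2.402 bits.

2.402 bits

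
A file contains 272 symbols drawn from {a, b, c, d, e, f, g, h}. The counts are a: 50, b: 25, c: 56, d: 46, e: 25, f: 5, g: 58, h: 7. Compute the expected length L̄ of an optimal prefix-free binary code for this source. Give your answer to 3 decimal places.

2.761 bits/symbol

Probabilities are the counts divided by 272.
Repeatedly combine the two least-probable nodes; the expected code length is the sum of the merged weights.
merge 5/272 + 7/272 → 3/68
merge 3/68 + 25/272 → 37/272
merge 25/272 + 37/272 → 31/136
merge 23/136 + 25/136 → 6/17
merge 7/34 + 29/136 → 57/136
merge 31/136 + 6/17 → 79/136
merge 57/136 + 79/136 → 1
L = 3/68 + 37/272 + 31/136 + 6/17 + 57/136 + 79/136 + 1 = 751/272 ≈ 2.761 bits/symbol.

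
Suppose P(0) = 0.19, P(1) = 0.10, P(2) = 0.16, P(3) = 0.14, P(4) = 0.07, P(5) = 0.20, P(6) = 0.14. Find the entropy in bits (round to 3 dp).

H = −Σ pᵢ log₂ pᵢ.
−0.19·log₂(0.19) = 0.4552
−0.10·log₂(0.10) = 0.3322
−0.16·log₂(0.16) = 0.4230
−0.14·log₂(0.14) = 0.3971
−0.07·log₂(0.07) = 0.2686
−0.20·log₂(0.20) = 0.4644
−0.14·log₂(0.14) = 0.3971
Sum ≈ 2.7376 → 2.738 bits.

2.738 bits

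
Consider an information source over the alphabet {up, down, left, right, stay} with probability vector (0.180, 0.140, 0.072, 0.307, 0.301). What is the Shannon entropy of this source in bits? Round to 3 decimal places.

H = −Σ pᵢ log₂ pᵢ.
−0.180·log₂(0.180) = 0.4453
−0.140·log₂(0.140) = 0.3971
−0.072·log₂(0.072) = 0.2733
−0.307·log₂(0.307) = 0.5230
−0.301·log₂(0.301) = 0.5214
Sum ≈ 2.1601 → 2.160 bits.

2.160 bits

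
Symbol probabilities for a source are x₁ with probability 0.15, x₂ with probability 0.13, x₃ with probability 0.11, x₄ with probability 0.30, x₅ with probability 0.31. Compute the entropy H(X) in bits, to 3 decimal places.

H = −Σ pᵢ log₂ pᵢ.
−0.15·log₂(0.15) = 0.4105
−0.13·log₂(0.13) = 0.3826
−0.11·log₂(0.11) = 0.3503
−0.30·log₂(0.30) = 0.5211
−0.31·log₂(0.31) = 0.5238
Sum ≈ 2.1884 → 2.188 bits.

2.188 bits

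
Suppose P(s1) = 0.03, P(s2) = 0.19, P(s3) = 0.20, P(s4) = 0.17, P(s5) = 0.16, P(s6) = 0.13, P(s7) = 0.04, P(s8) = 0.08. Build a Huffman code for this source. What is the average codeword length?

2.83 bits/symbol

Repeatedly combine the two least-probable nodes; the expected code length is the sum of the merged weights.
merge 3/100 + 1/25 → 7/100
merge 7/100 + 2/25 → 3/20
merge 13/100 + 3/20 → 7/25
merge 4/25 + 17/100 → 33/100
merge 19/100 + 1/5 → 39/100
merge 7/25 + 33/100 → 61/100
merge 39/100 + 61/100 → 1
L = 7/100 + 3/20 + 7/25 + 33/100 + 39/100 + 61/100 + 1 = 283/100 = 2.83 bits/symbol.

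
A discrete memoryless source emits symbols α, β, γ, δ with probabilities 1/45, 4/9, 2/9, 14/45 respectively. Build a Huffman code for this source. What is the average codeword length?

1.8 bits/symbol

Repeatedly combine the two least-probable nodes; the expected code length is the sum of the merged weights.
merge 1/45 + 2/9 → 11/45
merge 11/45 + 14/45 → 5/9
merge 4/9 + 5/9 → 1
L = 11/45 + 5/9 + 1 = 9/5 = 1.8 bits/symbol.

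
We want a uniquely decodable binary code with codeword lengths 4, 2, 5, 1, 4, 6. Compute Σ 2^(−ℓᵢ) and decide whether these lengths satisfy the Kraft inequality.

0.921875; yes

With common denominator 2^6 = 64: Σ 2^(−ℓᵢ) = 4/64 + 16/64 + 2/64 + 32/64 + 4/64 + 1/64 = 59/64 = 0.921875.
Kraft's inequality requires Σ ≤ 1; here Σ = 0.921875 ≤ 1, so such a prefix code exists.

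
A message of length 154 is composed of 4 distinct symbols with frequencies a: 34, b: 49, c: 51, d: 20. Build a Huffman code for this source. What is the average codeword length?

Probabilities are the counts divided by 154.
Repeatedly combine the two least-probable nodes; the expected code length is the sum of the merged weights.
merge 10/77 + 17/77 → 27/77
merge 7/22 + 51/154 → 50/77
merge 27/77 + 50/77 → 1
L = 27/77 + 50/77 + 1 = 2 bits/symbol.

2 bits/symbol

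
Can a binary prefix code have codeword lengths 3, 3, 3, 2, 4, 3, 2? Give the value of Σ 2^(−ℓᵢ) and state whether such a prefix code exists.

1.0625; no

With common denominator 2^4 = 16: Σ 2^(−ℓᵢ) = 2/16 + 2/16 + 2/16 + 4/16 + 1/16 + 2/16 + 4/16 = 17/16 = 1.0625.
Kraft's inequality requires Σ ≤ 1; here Σ = 1.0625 > 1, so no such prefix code exists.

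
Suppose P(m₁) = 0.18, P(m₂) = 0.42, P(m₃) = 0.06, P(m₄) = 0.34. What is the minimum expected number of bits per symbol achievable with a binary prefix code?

Repeatedly combine the two least-probable nodes; the expected code length is the sum of the merged weights.
merge 3/50 + 9/50 → 6/25
merge 6/25 + 17/50 → 29/50
merge 21/50 + 29/50 → 1
L = 6/25 + 29/50 + 1 = 91/50 = 1.82 bits/symbol.

1.82 bits/symbol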